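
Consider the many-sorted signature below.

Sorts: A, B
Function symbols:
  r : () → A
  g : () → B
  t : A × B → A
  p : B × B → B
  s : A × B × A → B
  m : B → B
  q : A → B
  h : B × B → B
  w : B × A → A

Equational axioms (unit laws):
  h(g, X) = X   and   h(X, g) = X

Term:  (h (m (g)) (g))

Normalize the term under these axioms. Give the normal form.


1. (h (m (g)) (g))  →  (m (g))

normal form = (m (g))


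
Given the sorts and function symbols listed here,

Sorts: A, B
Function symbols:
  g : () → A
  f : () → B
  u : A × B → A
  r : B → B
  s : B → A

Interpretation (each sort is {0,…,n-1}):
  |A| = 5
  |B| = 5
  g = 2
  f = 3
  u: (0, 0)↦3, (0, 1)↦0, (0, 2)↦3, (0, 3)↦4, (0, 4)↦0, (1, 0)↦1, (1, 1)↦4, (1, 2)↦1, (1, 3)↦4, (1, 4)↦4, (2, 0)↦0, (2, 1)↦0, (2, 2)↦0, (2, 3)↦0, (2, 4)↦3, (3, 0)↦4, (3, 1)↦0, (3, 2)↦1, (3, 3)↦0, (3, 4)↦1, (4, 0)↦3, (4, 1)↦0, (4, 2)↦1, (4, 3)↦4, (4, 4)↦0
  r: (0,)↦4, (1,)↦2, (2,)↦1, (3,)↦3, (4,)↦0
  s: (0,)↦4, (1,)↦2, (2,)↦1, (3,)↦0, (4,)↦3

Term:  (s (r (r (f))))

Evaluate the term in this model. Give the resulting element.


value = 0

  f = 3
  (r (f)) = r(3,) = 3
  (r (r (f))) = r(3,) = 3
  (s (r (r (f)))) = s(3,) = 0


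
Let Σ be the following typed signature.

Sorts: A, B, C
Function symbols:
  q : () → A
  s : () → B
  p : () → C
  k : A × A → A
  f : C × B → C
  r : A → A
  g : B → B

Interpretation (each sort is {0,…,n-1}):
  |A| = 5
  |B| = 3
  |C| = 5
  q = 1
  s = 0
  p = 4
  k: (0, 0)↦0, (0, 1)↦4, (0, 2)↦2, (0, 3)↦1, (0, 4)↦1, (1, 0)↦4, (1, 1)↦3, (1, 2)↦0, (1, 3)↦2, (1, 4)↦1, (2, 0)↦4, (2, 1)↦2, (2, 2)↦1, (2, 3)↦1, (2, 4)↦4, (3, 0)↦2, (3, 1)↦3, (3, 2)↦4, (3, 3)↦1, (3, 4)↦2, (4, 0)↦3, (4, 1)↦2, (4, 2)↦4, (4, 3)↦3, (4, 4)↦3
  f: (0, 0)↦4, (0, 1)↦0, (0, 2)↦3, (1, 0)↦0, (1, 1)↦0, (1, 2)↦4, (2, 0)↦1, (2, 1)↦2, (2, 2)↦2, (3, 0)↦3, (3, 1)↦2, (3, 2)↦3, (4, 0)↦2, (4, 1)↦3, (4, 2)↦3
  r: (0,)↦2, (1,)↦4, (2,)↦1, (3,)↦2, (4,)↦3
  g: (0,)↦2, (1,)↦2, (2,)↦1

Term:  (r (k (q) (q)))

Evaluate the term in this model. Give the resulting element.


value = 2

  q = 1
  q = 1
  (k (q) (q)) = k(1, 1) = 3
  (r (k (q) (q))) = r(3,) = 2


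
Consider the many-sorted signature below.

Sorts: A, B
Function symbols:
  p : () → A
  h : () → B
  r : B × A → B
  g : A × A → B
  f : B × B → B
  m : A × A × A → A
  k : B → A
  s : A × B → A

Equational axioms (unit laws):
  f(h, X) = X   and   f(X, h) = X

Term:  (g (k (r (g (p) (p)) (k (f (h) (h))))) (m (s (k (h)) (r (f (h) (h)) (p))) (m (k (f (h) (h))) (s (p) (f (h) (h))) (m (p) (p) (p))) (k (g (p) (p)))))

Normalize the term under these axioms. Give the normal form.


1. (g (k (r (g (p) (p)) (k (f (h) (h))))) (m (s (k (h)) (r (f (h) (h)) (p))) (m (k (f (h) (h))) (s (p) (f (h) (h))) (m (p) (p) (p))) (k (g (p) (p)))))  →  (g (k (r (g (p) (p)) (k (h)))) (m (s (k (h)) (r (f (h) (h)) (p))) (m (k (f (h) (h))) (s (p) (f (h) (h))) (m (p) (p) (p))) (k (g (p) (p)))))
2. (g (k (r (g (p) (p)) (k (h)))) (m (s (k (h)) (r (f (h) (h)) (p))) (m (k (f (h) (h))) (s (p) (f (h) (h))) (m (p) (p) (p))) (k (g (p) (p)))))  →  (g (k (r (g (p) (p)) (k (h)))) (m (s (k (h)) (r (h) (p))) (m (k (f (h) (h))) (s (p) (f (h) (h))) (m (p) (p) (p))) (k (g (p) (p)))))
3. (g (k (r (g (p) (p)) (k (h)))) (m (s (k (h)) (r (h) (p))) (m (k (f (h) (h))) (s (p) (f (h) (h))) (m (p) (p) (p))) (k (g (p) (p)))))  →  (g (k (r (g (p) (p)) (k (h)))) (m (s (k (h)) (r (h) (p))) (m (k (h)) (s (p) (f (h) (h))) (m (p) (p) (p))) (k (g (p) (p)))))
4. (g (k (r (g (p) (p)) (k (h)))) (m (s (k (h)) (r (h) (p))) (m (k (h)) (s (p) (f (h) (h))) (m (p) (p) (p))) (k (g (p) (p)))))  →  (g (k (r (g (p) (p)) (k (h)))) (m (s (k (h)) (r (h) (p))) (m (k (h)) (s (p) (h)) (m (p) (p) (p))) (k (g (p) (p)))))

normal form = (g (k (r (g (p) (p)) (k (h)))) (m (s (k (h)) (r (h) (p))) (m (k (h)) (s (p) (h)) (m (p) (p) (p))) (k (g (p) (p)))))


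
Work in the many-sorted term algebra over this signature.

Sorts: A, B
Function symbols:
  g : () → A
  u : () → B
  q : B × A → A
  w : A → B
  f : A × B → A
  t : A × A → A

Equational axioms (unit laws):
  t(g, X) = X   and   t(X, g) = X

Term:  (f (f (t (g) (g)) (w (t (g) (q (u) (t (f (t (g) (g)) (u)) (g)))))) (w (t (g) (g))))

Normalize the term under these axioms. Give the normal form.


1. (f (f (t (g) (g)) (w (t (g) (q (u) (t (f (t (g) (g)) (u)) (g)))))) (w (t (g) (g))))  →  (f (f (g) (w (t (g) (q (u) (t (f (t (g) (g)) (u)) (g)))))) (w (t (g) (g))))
2. (f (f (g) (w (t (g) (q (u) (t (f (t (g) (g)) (u)) (g)))))) (w (t (g) (g))))  →  (f (f (g) (w (q (u) (t (f (t (g) (g)) (u)) (g))))) (w (t (g) (g))))
3. (f (f (g) (w (q (u) (t (f (t (g) (g)) (u)) (g))))) (w (t (g) (g))))  →  (f (f (g) (w (q (u) (f (t (g) (g)) (u))))) (w (t (g) (g))))
4. (f (f (g) (w (q (u) (f (t (g) (g)) (u))))) (w (t (g) (g))))  →  (f (f (g) (w (q (u) (f (g) (u))))) (w (t (g) (g))))
5. (f (f (g) (w (q (u) (f (g) (u))))) (w (t (g) (g))))  →  (f (f (g) (w (q (u) (f (g) (u))))) (w (g)))

normal form = (f (f (g) (w (q (u) (f (g) (u))))) (w (g)))


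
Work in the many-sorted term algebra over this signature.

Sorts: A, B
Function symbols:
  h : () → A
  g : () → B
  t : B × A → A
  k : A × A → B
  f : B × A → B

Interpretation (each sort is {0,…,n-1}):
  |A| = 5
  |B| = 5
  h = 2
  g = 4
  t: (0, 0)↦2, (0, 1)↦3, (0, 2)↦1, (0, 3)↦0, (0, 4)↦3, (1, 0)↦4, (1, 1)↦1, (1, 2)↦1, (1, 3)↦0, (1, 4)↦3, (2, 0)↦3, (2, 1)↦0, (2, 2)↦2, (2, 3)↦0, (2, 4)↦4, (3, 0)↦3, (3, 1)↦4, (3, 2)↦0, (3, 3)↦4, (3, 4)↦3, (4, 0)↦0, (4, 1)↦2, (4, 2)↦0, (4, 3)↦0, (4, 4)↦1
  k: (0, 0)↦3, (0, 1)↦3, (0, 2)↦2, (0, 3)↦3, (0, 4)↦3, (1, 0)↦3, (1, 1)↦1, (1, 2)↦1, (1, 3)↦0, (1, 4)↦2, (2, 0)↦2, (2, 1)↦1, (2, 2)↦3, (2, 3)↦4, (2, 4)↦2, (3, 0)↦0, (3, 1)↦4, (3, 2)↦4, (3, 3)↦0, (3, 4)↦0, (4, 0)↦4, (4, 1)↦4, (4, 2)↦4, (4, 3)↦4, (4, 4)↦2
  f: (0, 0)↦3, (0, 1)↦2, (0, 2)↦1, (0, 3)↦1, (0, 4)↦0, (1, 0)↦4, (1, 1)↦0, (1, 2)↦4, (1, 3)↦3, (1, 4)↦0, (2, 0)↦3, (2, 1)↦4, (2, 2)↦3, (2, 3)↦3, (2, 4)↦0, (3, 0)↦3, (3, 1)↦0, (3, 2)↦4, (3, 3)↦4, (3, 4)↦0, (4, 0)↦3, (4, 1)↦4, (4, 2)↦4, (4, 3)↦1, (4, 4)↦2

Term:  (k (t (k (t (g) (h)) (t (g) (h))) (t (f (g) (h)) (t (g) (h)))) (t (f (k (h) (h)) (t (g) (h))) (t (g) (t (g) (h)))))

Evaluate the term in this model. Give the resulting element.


  g = 4
  h = 2
  (t (g) (h)) = t(4, 2) = 0
  g = 4
  h = 2
  (t (g) (h)) = t(4, 2) = 0
  (k (t (g) (h)) (t (g) (h))) = k(0, 0) = 3
  g = 4
  h = 2
  (f (g) (h)) = f(4, 2) = 4
  g = 4
  h = 2
  (t (g) (h)) = t(4, 2) = 0
  (t (f (g) (h)) (t (g) (h))) = t(4, 0) = 0
  (t (k (t (g) (h)) (t (g) (h))) (t (f (g) (h)) (t (g) (h)))) = t(3, 0) = 3
  h = 2
  h = 2
  (k (h) (h)) = k(2, 2) = 3
  g = 4
  h = 2
  (t (g) (h)) = t(4, 2) = 0
  (f (k (h) (h)) (t (g) (h))) = f(3, 0) = 3
  g = 4
  g = 4
  h = 2
  (t (g) (h)) = t(4, 2) = 0
  (t (g) (t (g) (h))) = t(4, 0) = 0
  (t (f (k (h) (h)) (t (g) (h))) (t (g) (t (g) (h)))) = t(3, 0) = 3
  (k (t (k (t (g) (h)) (t (g) (h))) (t (f (g) (h)) (t (g) (h)))) (t (f (k (h) (h)) (t (g) (h))) (t (g) (t (g) (h))))) = k(3, 3) = 0

value = 0


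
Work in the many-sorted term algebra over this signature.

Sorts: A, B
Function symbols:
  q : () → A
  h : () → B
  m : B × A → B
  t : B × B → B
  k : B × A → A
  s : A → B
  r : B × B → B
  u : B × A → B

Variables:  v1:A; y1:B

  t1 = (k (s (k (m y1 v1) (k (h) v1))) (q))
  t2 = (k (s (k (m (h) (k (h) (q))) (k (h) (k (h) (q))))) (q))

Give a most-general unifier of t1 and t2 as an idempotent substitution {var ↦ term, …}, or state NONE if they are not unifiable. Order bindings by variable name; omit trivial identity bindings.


{v1 ↦ (k (h) (q)), y1 ↦ (h)}


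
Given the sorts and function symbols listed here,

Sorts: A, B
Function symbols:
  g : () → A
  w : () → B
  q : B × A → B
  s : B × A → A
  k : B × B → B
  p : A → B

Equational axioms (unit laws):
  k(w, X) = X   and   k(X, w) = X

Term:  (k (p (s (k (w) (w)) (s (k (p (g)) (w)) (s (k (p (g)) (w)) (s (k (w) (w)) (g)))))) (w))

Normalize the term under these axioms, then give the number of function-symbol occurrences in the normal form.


size = 12

1. (k (p (s (k (w) (w)) (s (k (p (g)) (w)) (s (k (p (g)) (w)) (s (k (w) (w)) (g)))))) (w))  →  (p (s (k (w) (w)) (s (k (p (g)) (w)) (s (k (p (g)) (w)) (s (k (w) (w)) (g))))))
2. (p (s (k (w) (w)) (s (k (p (g)) (w)) (s (k (p (g)) (w)) (s (k (w) (w)) (g))))))  →  (p (s (w) (s (k (p (g)) (w)) (s (k (p (g)) (w)) (s (k (w) (w)) (g))))))
3. (p (s (w) (s (k (p (g)) (w)) (s (k (p (g)) (w)) (s (k (w) (w)) (g))))))  →  (p (s (w) (s (p (g)) (s (k (p (g)) (w)) (s (k (w) (w)) (g))))))
4. (p (s (w) (s (p (g)) (s (k (p (g)) (w)) (s (k (w) (w)) (g))))))  →  (p (s (w) (s (p (g)) (s (p (g)) (s (k (w) (w)) (g))))))
5. (p (s (w) (s (p (g)) (s (p (g)) (s (k (w) (w)) (g))))))  →  (p (s (w) (s (p (g)) (s (p (g)) (s (w) (g))))))
normal form: (p (s (w) (s (p (g)) (s (p (g)) (s (w) (g))))))


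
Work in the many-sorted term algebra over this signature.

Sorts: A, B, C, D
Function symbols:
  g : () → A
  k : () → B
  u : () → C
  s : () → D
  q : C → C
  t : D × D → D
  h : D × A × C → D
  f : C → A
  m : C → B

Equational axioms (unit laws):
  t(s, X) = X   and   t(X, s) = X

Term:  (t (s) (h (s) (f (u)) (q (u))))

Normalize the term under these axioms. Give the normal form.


1. (t (s) (h (s) (f (u)) (q (u))))  →  (h (s) (f (u)) (q (u)))

normal form = (h (s) (f (u)) (q (u)))


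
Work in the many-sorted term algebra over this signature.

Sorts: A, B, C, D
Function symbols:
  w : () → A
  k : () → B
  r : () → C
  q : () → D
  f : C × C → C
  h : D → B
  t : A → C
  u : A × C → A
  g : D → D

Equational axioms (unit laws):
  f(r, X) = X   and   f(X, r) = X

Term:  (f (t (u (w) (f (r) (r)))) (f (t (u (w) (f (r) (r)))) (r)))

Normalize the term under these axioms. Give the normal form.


normal form = (f (t (u (w) (r))) (t (u (w) (r))))

1. (f (t (u (w) (f (r) (r)))) (f (t (u (w) (f (r) (r)))) (r)))  →  (f (t (u (w) (r))) (f (t (u (w) (f (r) (r)))) (r)))
2. (f (t (u (w) (r))) (f (t (u (w) (f (r) (r)))) (r)))  →  (f (t (u (w) (r))) (t (u (w) (f (r) (r)))))
3. (f (t (u (w) (r))) (t (u (w) (f (r) (r)))))  →  (f (t (u (w) (r))) (t (u (w) (r))))


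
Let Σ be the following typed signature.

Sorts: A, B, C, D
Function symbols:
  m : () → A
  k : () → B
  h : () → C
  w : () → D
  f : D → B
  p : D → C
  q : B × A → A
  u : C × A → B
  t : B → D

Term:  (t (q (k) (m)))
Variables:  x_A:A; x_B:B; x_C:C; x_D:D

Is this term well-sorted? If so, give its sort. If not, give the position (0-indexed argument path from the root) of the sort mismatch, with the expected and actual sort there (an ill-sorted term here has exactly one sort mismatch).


    (k) : B
    (m) : A
  (q (k) (m)) : A
(t (q (k) (m))) : ✗ arg 0 at [0] has sort A, expected B

ill-sorted at position [0]: expected B, got A


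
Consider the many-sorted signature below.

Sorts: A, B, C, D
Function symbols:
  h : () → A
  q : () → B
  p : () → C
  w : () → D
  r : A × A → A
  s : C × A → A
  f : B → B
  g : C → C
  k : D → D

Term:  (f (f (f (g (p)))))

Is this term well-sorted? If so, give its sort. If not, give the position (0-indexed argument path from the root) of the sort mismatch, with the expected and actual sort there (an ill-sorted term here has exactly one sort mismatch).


ill-sorted at position [0, 0, 0]: expected B, got C

        (p) : C
      (g (p)) : C
    (f (g (p))) : ✗ arg 0 at [0, 0, 0] has sort C, expected B


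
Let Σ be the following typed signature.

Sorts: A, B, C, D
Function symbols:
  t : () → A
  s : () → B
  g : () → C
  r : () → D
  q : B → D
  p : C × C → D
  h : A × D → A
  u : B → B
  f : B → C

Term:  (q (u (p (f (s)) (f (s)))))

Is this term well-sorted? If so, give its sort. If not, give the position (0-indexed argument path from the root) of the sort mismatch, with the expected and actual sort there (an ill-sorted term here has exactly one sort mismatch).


        (s) : B
      (f (s)) : C
        (s) : B
      (f (s)) : C
    (p (f (s)) (f (s))) : D
  (u (p (f (s)) (f (s)))) : ✗ arg 0 at [0, 0] has sort D, expected B

ill-sorted at position [0, 0]: expected B, got D


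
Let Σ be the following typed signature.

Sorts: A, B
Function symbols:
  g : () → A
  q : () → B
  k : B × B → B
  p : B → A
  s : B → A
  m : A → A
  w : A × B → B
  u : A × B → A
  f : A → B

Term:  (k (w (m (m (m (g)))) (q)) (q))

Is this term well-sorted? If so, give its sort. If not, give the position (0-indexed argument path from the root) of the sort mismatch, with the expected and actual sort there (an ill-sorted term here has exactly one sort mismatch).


well-sorted; sort = B

          (g) : A
        (m (g)) : A
      (m (m (g))) : A
    (m (m (m (g)))) : A
    (q) : B
  (w (m (m (m (g)))) (q)) : B
  (q) : B
(k (w (m (m (m (g)))) (q)) (q)) : B


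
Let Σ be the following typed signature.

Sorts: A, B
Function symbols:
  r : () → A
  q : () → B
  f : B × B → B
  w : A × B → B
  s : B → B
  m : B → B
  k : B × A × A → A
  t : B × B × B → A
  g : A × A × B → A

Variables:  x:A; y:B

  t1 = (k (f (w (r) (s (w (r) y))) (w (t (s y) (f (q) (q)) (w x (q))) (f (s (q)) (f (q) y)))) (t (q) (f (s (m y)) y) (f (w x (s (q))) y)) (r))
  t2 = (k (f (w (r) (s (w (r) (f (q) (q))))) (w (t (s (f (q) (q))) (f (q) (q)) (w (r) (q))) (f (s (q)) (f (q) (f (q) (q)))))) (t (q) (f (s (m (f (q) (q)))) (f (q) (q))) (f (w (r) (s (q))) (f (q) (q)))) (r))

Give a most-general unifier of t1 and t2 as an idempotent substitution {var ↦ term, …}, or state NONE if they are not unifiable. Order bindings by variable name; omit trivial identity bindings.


{x ↦ (r), y ↦ (f (q) (q))}


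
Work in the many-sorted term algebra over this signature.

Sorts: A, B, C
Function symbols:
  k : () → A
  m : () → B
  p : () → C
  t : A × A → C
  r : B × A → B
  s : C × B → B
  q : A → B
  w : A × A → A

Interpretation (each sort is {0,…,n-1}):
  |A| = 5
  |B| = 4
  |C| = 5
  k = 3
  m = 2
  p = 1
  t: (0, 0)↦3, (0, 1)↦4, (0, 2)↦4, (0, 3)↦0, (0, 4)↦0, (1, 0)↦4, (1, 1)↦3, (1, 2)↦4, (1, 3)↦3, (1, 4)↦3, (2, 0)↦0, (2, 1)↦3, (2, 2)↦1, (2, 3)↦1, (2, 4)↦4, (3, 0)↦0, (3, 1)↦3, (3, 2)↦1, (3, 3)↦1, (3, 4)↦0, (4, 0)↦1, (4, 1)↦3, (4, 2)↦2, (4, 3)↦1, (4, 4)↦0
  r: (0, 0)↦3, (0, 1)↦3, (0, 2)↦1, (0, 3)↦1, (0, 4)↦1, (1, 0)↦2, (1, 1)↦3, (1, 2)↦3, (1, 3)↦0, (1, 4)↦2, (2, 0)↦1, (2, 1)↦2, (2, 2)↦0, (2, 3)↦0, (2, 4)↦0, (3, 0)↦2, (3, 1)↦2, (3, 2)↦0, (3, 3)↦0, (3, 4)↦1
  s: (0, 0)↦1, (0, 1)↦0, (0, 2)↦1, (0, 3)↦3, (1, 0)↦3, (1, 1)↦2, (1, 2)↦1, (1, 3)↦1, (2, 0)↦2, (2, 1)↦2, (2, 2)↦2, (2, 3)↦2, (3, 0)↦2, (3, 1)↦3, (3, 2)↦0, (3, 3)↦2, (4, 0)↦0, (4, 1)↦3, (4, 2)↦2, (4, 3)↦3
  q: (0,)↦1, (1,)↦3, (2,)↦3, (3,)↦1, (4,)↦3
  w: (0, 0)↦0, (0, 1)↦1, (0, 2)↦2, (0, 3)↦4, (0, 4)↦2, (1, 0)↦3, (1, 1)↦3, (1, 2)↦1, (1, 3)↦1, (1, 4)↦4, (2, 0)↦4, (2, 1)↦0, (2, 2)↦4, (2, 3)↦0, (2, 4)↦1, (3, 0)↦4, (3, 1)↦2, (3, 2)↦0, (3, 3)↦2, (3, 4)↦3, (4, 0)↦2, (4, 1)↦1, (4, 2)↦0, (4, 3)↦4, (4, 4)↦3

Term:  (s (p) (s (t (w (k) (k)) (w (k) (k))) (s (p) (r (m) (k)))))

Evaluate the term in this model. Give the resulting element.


value = 2

  p = 1
  k = 3
  k = 3
  (w (k) (k)) = w(3, 3) = 2
  k = 3
  k = 3
  (w (k) (k)) = w(3, 3) = 2
  (t (w (k) (k)) (w (k) (k))) = t(2, 2) = 1
  p = 1
  m = 2
  k = 3
  (r (m) (k)) = r(2, 3) = 0
  (s (p) (r (m) (k))) = s(1, 0) = 3
  (s (t (w (k) (k)) (w (k) (k))) (s (p) (r (m) (k)))) = s(1, 3) = 1
  (s (p) (s (t (w (k) (k)) (w (k) (k))) (s (p) (r (m) (k))))) = s(1, 1) = 2


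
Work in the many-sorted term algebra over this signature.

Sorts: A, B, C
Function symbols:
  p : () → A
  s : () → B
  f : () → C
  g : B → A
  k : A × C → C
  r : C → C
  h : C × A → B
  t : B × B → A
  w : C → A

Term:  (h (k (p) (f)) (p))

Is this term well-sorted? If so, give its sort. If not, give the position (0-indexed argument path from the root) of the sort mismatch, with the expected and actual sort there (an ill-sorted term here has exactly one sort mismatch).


well-sorted; sort = B

    (p) : A
    (f) : C
  (k (p) (f)) : C
  (p) : A
(h (k (p) (f)) (p)) : B


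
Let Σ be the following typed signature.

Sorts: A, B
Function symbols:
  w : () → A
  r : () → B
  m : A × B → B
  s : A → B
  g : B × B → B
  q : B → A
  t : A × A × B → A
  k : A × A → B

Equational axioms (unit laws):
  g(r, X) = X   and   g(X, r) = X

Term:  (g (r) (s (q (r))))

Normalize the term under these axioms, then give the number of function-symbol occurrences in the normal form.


size = 3

1. (g (r) (s (q (r))))  →  (s (q (r)))
normal form: (s (q (r)))


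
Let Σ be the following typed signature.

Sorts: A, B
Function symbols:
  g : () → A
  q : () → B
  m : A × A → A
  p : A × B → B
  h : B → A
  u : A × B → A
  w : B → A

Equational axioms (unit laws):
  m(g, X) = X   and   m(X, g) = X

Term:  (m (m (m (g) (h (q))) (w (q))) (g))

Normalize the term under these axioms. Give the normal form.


normal form = (m (h (q)) (w (q)))

1. (m (m (m (g) (h (q))) (w (q))) (g))  →  (m (m (g) (h (q))) (w (q)))
2. (m (m (g) (h (q))) (w (q)))  →  (m (h (q)) (w (q)))


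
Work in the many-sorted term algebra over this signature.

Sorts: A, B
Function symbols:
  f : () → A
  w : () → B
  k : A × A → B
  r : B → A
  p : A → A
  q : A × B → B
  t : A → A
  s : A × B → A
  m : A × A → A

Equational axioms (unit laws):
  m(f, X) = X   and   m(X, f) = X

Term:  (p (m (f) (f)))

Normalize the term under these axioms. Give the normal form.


1. (p (m (f) (f)))  →  (p (f))

normal form = (p (f))


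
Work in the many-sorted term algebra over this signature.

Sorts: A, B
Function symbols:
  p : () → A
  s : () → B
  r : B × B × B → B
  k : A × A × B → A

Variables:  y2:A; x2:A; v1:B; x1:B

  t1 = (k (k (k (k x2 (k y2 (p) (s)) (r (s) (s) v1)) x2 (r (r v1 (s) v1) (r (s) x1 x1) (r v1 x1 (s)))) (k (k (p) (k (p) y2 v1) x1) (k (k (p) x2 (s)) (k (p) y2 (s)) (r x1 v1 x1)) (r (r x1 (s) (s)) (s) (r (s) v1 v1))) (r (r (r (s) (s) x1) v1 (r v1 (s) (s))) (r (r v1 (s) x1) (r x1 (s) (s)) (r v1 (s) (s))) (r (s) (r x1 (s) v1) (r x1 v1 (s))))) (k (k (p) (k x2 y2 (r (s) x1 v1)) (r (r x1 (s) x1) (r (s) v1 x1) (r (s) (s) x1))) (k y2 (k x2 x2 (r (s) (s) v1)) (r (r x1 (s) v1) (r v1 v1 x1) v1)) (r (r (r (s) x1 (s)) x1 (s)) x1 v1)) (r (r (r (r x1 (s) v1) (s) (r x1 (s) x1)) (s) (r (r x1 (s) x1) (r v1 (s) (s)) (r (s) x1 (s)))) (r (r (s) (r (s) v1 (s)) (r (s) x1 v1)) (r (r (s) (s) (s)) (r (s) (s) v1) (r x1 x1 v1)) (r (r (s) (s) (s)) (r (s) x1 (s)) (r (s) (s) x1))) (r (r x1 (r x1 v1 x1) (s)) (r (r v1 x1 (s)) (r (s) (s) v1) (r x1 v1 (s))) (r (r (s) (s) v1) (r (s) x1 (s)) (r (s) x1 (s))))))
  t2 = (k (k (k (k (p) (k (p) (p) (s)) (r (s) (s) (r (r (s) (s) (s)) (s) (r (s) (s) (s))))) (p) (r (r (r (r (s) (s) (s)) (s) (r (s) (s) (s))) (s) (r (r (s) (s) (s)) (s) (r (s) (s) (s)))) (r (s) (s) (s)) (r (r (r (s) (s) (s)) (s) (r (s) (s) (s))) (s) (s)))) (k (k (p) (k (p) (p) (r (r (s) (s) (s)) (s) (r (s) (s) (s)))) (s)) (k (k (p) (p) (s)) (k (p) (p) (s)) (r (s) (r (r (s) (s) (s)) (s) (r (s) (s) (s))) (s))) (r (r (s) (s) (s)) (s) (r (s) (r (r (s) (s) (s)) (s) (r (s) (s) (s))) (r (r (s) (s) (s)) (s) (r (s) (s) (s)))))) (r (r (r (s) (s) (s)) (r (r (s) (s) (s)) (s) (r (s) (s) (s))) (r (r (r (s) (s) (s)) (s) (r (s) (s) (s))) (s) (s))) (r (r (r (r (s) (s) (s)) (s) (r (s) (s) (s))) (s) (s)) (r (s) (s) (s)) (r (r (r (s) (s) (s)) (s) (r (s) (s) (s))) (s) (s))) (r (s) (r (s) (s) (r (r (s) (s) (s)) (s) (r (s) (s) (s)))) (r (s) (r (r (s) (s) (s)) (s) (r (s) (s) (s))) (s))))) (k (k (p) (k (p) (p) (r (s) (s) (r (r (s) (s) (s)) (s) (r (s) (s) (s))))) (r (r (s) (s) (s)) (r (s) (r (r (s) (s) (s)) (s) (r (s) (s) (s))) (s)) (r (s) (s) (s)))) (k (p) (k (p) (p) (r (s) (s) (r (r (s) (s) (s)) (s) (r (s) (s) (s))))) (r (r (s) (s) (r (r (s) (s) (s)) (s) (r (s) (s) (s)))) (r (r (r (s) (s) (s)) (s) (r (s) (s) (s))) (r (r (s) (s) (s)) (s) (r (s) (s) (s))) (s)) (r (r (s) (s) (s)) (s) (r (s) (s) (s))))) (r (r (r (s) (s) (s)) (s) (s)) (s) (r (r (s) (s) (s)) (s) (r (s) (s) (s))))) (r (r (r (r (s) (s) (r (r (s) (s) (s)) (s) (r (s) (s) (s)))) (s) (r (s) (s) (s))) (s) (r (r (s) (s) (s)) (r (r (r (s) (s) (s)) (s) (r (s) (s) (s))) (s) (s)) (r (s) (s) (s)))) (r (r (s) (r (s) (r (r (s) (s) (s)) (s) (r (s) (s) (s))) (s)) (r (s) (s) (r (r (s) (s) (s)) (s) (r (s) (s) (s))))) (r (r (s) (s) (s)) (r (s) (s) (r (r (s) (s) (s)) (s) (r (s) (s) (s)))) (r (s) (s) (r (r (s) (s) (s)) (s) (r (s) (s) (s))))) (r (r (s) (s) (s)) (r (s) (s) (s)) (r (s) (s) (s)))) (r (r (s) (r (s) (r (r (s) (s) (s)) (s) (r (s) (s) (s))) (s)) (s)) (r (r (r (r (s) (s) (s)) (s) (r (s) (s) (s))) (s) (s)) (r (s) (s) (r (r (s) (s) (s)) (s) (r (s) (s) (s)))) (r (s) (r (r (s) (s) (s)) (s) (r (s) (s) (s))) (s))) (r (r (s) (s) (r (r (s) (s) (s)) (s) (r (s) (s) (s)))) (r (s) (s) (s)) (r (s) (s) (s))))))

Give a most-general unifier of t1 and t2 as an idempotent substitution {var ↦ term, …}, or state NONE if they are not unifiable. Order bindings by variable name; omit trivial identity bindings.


{v1 ↦ (r (r (s) (s) (s)) (s) (r (s) (s) (s))), x1 ↦ (s), x2 ↦ (p), y2 ↦ (p)}


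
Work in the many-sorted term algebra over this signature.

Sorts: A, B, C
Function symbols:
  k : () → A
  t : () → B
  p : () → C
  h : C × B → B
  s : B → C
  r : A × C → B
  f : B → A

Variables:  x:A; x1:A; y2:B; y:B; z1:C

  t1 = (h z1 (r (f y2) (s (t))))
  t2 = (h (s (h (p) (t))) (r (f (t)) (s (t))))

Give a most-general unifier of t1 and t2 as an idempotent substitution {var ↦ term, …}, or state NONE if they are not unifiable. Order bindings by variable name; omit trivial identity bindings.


{y2 ↦ (t), z1 ↦ (s (h (p) (t)))}


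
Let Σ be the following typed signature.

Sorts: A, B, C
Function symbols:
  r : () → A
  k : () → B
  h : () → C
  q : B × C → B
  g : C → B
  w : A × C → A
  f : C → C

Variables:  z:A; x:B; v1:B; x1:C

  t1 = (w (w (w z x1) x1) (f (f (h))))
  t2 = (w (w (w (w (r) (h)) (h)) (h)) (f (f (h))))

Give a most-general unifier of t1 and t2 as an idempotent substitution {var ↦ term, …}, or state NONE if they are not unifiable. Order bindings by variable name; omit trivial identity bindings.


{x1 ↦ (h), z ↦ (w (r) (h))}


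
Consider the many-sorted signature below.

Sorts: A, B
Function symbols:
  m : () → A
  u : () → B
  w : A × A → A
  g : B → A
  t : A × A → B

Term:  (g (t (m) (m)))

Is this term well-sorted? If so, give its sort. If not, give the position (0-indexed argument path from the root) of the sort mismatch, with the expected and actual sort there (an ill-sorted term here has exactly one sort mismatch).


well-sorted; sort = A

    (m) : A
    (m) : A
  (t (m) (m)) : B
(g (t (m) (m))) : A


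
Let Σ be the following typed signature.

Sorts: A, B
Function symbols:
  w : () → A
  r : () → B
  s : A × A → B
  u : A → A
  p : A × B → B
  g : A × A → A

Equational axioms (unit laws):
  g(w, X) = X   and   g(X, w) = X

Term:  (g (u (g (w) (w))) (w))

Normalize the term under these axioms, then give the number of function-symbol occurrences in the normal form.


size = 2

1. (g (u (g (w) (w))) (w))  →  (u (g (w) (w)))
2. (u (g (w) (w)))  →  (u (w))
normal form: (u (w))


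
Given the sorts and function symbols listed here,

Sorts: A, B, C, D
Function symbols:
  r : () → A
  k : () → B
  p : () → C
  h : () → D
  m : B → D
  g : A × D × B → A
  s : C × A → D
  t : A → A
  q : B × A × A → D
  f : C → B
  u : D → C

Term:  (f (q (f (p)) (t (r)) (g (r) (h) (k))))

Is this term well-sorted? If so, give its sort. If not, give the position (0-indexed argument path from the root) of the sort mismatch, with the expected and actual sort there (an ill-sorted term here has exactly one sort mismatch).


ill-sorted at position [0]: expected C, got D

      (p) : C
    (f (p)) : B
      (r) : A
    (t (r)) : A
      (r) : A
      (h) : D
      (k) : B
    (g (r) (h) (k)) : A
  (q (f (p)) (t (r)) (g (r) (h) (k))) : D
(f (q (f (p)) (t (r)) (g (r) (h) (k)))) : ✗ arg 0 at [0] has sort D, expected C


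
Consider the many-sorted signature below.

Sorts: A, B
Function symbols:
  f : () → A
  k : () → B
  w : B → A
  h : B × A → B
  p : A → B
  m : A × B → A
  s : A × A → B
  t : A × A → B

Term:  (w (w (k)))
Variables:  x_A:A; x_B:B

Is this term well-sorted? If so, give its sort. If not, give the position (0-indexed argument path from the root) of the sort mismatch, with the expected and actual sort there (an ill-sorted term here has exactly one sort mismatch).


ill-sorted at position [0]: expected B, got A

    (k) : B
  (w (k)) : A
(w (w (k))) : ✗ arg 0 at [0] has sort A, expected B


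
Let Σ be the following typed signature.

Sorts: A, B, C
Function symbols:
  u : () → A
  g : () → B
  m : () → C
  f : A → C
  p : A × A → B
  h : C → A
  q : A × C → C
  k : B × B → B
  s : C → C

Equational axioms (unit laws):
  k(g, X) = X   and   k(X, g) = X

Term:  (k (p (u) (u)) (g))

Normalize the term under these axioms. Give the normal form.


normal form = (p (u) (u))

1. (k (p (u) (u)) (g))  →  (p (u) (u))


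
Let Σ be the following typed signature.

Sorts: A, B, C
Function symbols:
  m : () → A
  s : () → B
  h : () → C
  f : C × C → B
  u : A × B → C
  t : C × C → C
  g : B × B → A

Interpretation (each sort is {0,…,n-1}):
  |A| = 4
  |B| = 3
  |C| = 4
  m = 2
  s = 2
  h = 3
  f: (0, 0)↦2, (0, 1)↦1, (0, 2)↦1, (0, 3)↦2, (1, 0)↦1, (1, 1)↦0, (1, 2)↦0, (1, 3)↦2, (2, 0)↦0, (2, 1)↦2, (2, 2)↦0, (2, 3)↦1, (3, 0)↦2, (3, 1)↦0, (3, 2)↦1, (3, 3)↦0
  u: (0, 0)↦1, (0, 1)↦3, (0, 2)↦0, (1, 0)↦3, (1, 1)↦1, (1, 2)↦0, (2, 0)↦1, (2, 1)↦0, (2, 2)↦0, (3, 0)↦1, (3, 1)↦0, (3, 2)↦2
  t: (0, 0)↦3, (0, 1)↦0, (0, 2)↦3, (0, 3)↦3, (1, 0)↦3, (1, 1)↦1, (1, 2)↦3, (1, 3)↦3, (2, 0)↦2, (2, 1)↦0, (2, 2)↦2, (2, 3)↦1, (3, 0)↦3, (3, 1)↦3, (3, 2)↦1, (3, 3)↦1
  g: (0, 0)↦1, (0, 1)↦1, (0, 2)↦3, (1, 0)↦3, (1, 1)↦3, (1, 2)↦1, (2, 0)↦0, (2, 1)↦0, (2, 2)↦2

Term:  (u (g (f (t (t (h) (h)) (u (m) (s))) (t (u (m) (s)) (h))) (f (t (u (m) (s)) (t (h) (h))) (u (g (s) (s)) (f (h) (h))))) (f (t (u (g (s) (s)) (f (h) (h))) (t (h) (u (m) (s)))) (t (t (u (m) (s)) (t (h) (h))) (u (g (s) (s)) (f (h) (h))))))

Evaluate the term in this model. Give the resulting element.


value = 0

  h = 3
  h = 3
  (t (h) (h)) = t(3, 3) = 1
  m = 2
  s = 2
  (u (m) (s)) = u(2, 2) = 0
  (t (t (h) (h)) (u (m) (s))) = t(1, 0) = 3
  m = 2
  s = 2
  (u (m) (s)) = u(2, 2) = 0
  h = 3
  (t (u (m) (s)) (h)) = t(0, 3) = 3
  (f (t (t (h) (h)) (u (m) (s))) (t (u (m) (s)) (h))) = f(3, 3) = 0
  m = 2
  s = 2
  (u (m) (s)) = u(2, 2) = 0
  h = 3
  h = 3
  (t (h) (h)) = t(3, 3) = 1
  (t (u (m) (s)) (t (h) (h))) = t(0, 1) = 0
  s = 2
  s = 2
  (g (s) (s)) = g(2, 2) = 2
  h = 3
  h = 3
  (f (h) (h)) = f(3, 3) = 0
  (u (g (s) (s)) (f (h) (h))) = u(2, 0) = 1
  (f (t (u (m) (s)) (t (h) (h))) (u (g (s) (s)) (f (h) (h)))) = f(0, 1) = 1
  (g (f (t (t (h) (h)) (u (m) (s))) (t (u (m) (s)) (h))) (f (t (u (m) (s)) (t (h) (h))) (u (g (s) (s)) (f (h) (h))))) = g(0, 1) = 1
  s = 2
  s = 2
  (g (s) (s)) = g(2, 2) = 2
  h = 3
  h = 3
  (f (h) (h)) = f(3, 3) = 0
  (u (g (s) (s)) (f (h) (h))) = u(2, 0) = 1
  h = 3
  m = 2
  s = 2
  (u (m) (s)) = u(2, 2) = 0
  (t (h) (u (m) (s))) = t(3, 0) = 3
  (t (u (g (s) (s)) (f (h) (h))) (t (h) (u (m) (s)))) = t(1, 3) = 3
  m = 2
  s = 2
  (u (m) (s)) = u(2, 2) = 0
  h = 3
  h = 3
  (t (h) (h)) = t(3, 3) = 1
  (t (u (m) (s)) (t (h) (h))) = t(0, 1) = 0
  s = 2
  s = 2
  (g (s) (s)) = g(2, 2) = 2
  h = 3
  h = 3
  (f (h) (h)) = f(3, 3) = 0
  (u (g (s) (s)) (f (h) (h))) = u(2, 0) = 1
  (t (t (u (m) (s)) (t (h) (h))) (u (g (s) (s)) (f (h) (h)))) = t(0, 1) = 0
  (f (t (u (g (s) (s)) (f (h) (h))) (t (h) (u (m) (s)))) (t (t (u (m) (s)) (t (h) (h))) (u (g (s) (s)) (f (h) (h))))) = f(3, 0) = 2
  (u (g (f (t (t (h) (h)) (u (m) (s))) (t (u (m) (s)) (h))) (f (t (u (m) (s)) (t (h) (h))) (u (g (s) (s)) (f (h) (h))))) (f (t (u (g (s) (s)) (f (h) (h))) (t (h) (u (m) (s)))) (t (t (u (m) (s)) (t (h) (h))) (u (g (s) (s)) (f (h) (h)))))) = u(1, 2) = 0


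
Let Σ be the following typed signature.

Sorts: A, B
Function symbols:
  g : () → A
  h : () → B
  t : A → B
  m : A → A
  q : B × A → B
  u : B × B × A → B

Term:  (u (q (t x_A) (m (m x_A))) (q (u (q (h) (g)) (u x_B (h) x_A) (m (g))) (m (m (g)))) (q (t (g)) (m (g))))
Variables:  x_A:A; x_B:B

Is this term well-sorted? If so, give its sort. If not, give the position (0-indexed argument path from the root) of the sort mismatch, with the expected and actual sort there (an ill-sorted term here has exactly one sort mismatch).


ill-sorted at position [2]: expected A, got B

      x_A : A
    (t x_A) : B
        x_A : A
      (m x_A) : A
    (m (m x_A)) : A
  (q (t x_A) (m (m x_A))) : B
        (h) : B
        (g) : A
      (q (h) (g)) : B
        x_B : B
        (h) : B
        x_A : A
      (u x_B (h) x_A) : B
        (g) : A
      (m (g)) : A
    (u (q (h) (g)) (u x_B (h) x_A) (m (g))) : B
        (g) : A
      (m (g)) : A
    (m (m (g))) : A
  (q (u (q (h) (g)) (u x_B (h) x_A) (m (g))) (m (m (g)))) : B
      (g) : A
    (t (g)) : B
      (g) : A
    (m (g)) : A
  (q (t (g)) (m (g))) : B
(u (q (t x_A) (m (m x_A))) (q (u (q (h) (g)) (u x_B (h) x_A) (m (g))) (m (m (g)))) (q (t (g)) (m (g)))) : ✗ arg 2 at [2] has sort B, expected A


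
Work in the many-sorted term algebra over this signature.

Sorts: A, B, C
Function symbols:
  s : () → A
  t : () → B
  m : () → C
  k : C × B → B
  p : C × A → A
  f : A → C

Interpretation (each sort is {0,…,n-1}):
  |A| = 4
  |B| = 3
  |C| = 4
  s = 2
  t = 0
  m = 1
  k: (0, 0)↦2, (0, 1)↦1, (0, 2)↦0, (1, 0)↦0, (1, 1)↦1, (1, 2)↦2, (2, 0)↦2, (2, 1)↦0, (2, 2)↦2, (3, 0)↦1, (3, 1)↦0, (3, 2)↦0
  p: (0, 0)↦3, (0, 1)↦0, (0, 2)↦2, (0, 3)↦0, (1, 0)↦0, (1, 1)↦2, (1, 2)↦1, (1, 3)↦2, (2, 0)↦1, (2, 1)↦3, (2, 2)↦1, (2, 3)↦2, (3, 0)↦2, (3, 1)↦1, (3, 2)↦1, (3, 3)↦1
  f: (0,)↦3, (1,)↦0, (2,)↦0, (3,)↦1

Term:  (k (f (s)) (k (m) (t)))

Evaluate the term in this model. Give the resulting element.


  s = 2
  (f (s)) = f(2,) = 0
  m = 1
  t = 0
  (k (m) (t)) = k(1, 0) = 0
  (k (f (s)) (k (m) (t))) = k(0, 0) = 2

value = 2


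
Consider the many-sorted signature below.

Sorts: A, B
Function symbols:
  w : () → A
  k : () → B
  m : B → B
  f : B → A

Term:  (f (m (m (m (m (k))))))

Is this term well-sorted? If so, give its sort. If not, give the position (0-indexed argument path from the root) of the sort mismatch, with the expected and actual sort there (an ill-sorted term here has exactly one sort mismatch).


well-sorted; sort = A

          (k) : B
        (m (k)) : B
      (m (m (k))) : B
    (m (m (m (k)))) : B
  (m (m (m (m (k))))) : B
(f (m (m (m (m (k)))))) : A


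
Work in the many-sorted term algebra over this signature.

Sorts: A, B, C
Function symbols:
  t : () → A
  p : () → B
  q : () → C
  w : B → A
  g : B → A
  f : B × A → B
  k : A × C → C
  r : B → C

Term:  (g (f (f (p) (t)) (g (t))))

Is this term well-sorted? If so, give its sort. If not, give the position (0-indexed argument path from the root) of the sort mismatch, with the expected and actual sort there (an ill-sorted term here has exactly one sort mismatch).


ill-sorted at position [0, 1, 0]: expected B, got A

      (p) : B
      (t) : A
    (f (p) (t)) : B
      (t) : A
    (g (t)) : ✗ arg 0 at [0, 1, 0] has sort A, expected B


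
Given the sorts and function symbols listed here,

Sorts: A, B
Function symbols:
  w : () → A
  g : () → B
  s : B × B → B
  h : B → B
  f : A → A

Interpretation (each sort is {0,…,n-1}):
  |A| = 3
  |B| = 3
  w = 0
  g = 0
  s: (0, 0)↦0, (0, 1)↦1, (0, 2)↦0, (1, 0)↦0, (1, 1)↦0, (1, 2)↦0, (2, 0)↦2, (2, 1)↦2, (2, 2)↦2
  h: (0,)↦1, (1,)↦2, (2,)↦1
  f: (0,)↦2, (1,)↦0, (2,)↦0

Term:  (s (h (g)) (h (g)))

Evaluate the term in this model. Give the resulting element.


  g = 0
  (h (g)) = h(0,) = 1
  g = 0
  (h (g)) = h(0,) = 1
  (s (h (g)) (h (g))) = s(1, 1) = 0

value = 0


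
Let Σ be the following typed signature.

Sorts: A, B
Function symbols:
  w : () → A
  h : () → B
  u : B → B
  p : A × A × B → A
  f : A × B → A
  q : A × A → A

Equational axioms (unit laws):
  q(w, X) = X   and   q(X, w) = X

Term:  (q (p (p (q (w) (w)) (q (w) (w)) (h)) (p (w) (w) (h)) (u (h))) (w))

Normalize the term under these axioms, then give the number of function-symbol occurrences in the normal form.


1. (q (p (p (q (w) (w)) (q (w) (w)) (h)) (p (w) (w) (h)) (u (h))) (w))  →  (p (p (q (w) (w)) (q (w) (w)) (h)) (p (w) (w) (h)) (u (h)))
2. (p (p (q (w) (w)) (q (w) (w)) (h)) (p (w) (w) (h)) (u (h)))  →  (p (p (w) (q (w) (w)) (h)) (p (w) (w) (h)) (u (h)))
3. (p (p (w) (q (w) (w)) (h)) (p (w) (w) (h)) (u (h)))  →  (p (p (w) (w) (h)) (p (w) (w) (h)) (u (h)))
normal form: (p (p (w) (w) (h)) (p (w) (w) (h)) (u (h)))

size = 11


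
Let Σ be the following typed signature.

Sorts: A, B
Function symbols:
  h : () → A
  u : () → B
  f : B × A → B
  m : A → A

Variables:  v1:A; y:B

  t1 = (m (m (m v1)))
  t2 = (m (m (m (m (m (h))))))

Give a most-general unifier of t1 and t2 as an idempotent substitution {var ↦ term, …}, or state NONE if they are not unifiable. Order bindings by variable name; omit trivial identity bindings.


{v1 ↦ (m (m (h)))}


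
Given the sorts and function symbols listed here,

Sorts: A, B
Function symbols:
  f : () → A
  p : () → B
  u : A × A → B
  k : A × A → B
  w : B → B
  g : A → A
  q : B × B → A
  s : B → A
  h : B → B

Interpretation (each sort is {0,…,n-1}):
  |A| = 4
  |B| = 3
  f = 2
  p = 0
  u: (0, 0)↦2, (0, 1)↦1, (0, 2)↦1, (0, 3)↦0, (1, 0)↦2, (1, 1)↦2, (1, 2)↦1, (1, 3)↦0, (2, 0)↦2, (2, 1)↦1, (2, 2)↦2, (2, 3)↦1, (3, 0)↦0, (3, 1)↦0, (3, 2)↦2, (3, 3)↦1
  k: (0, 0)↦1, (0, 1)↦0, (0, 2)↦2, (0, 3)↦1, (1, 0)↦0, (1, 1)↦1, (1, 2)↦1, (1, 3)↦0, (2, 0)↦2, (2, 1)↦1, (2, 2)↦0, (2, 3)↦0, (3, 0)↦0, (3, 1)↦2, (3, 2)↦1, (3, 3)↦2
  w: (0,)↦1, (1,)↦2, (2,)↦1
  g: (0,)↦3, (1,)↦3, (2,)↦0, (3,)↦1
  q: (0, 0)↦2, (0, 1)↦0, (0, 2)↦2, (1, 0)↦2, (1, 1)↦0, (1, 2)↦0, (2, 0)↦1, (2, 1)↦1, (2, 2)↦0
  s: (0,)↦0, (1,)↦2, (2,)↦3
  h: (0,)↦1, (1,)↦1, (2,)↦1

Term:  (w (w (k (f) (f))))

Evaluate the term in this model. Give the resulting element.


value = 2

  f = 2
  f = 2
  (k (f) (f)) = k(2, 2) = 0
  (w (k (f) (f))) = w(0,) = 1
  (w (w (k (f) (f)))) = w(1,) = 2


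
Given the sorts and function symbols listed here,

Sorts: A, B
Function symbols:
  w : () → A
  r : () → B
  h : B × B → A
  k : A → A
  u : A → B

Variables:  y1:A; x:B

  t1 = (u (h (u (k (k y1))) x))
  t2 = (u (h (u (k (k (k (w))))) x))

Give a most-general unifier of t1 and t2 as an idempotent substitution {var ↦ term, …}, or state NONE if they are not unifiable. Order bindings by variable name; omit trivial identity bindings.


{y1 ↦ (k (w))}


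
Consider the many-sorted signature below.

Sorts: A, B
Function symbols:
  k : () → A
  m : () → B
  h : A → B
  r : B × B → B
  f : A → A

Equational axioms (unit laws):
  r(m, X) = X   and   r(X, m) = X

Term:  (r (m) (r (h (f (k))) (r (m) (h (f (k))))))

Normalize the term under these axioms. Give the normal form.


normal form = (r (h (f (k))) (h (f (k))))

1. (r (m) (r (h (f (k))) (r (m) (h (f (k))))))  →  (r (h (f (k))) (r (m) (h (f (k)))))
2. (r (h (f (k))) (r (m) (h (f (k)))))  →  (r (h (f (k))) (h (f (k))))


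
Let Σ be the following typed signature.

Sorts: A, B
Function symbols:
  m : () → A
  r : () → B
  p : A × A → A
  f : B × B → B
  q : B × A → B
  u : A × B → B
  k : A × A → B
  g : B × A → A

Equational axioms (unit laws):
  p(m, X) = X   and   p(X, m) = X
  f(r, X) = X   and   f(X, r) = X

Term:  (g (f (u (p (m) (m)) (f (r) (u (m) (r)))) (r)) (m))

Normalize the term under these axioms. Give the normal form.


normal form = (g (u (m) (u (m) (r))) (m))

1. (g (f (u (p (m) (m)) (f (r) (u (m) (r)))) (r)) (m))  →  (g (u (p (m) (m)) (f (r) (u (m) (r)))) (m))
2. (g (u (p (m) (m)) (f (r) (u (m) (r)))) (m))  →  (g (u (m) (f (r) (u (m) (r)))) (m))
3. (g (u (m) (f (r) (u (m) (r)))) (m))  →  (g (u (m) (u (m) (r))) (m))


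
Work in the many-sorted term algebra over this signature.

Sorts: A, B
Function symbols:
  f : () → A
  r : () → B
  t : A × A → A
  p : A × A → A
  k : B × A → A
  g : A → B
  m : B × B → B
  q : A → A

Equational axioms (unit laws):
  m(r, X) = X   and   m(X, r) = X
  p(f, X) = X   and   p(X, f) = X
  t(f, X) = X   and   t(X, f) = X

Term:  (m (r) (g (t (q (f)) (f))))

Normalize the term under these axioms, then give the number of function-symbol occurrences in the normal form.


1. (m (r) (g (t (q (f)) (f))))  →  (g (t (q (f)) (f)))
2. (g (t (q (f)) (f)))  →  (g (q (f)))
normal form: (g (q (f)))

size = 3


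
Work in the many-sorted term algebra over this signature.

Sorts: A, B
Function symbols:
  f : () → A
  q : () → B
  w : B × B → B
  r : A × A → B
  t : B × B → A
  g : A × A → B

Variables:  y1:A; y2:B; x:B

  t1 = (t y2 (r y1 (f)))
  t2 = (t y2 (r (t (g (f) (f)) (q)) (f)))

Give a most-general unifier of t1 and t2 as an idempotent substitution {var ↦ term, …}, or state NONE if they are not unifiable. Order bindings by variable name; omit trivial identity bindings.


{y1 ↦ (t (g (f) (f)) (q))}


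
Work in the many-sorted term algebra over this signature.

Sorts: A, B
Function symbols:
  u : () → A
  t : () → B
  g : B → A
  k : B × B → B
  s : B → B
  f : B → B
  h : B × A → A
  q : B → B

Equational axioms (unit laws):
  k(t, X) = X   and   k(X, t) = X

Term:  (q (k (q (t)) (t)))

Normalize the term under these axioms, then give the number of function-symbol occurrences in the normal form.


1. (q (k (q (t)) (t)))  →  (q (q (t)))
normal form: (q (q (t)))

size = 3


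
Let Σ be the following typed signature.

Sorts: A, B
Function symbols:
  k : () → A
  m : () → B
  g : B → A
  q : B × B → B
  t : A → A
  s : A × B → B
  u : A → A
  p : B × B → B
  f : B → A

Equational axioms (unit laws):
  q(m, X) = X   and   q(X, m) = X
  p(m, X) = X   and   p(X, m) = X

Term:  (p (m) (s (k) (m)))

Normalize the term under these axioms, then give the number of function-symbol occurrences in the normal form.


size = 3

1. (p (m) (s (k) (m)))  →  (s (k) (m))
normal form: (s (k) (m))


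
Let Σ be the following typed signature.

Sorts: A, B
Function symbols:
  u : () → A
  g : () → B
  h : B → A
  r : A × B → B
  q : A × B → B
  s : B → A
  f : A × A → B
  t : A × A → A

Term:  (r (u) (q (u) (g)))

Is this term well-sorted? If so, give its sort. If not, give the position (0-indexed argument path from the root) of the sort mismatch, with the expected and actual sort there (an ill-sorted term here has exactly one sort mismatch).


well-sorted; sort = B

  (u) : A
    (u) : A
    (g) : B
  (q (u) (g)) : B
(r (u) (q (u) (g))) : B


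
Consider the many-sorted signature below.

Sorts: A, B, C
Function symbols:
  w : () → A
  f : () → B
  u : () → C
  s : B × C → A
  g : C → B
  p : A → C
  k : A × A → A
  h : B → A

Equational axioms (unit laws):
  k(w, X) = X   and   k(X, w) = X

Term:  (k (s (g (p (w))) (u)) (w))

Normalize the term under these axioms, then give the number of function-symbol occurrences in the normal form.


size = 5

1. (k (s (g (p (w))) (u)) (w))  →  (s (g (p (w))) (u))
normal form: (s (g (p (w))) (u))
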